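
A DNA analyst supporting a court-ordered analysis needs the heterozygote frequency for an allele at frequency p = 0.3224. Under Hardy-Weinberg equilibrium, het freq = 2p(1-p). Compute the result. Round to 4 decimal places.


Hardy-Weinberg heterozygote frequency:
q = 1 - p = 1 - 0.3224 = 0.6776
2pq = 2 * 0.3224 * 0.6776 = 0.4369

0.4369


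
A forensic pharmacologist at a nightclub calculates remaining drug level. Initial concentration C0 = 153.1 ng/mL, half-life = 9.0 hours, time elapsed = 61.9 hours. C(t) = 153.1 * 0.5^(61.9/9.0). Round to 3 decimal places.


Drug concentration decay:
Number of half-lives = t / t_half = 61.9 / 9.0 = 6.877778
Decay factor = 0.5^6.877778 = 0.0085032
C(t) = 153.1 * 0.0085032 = 1.302 ng/mL

1.302


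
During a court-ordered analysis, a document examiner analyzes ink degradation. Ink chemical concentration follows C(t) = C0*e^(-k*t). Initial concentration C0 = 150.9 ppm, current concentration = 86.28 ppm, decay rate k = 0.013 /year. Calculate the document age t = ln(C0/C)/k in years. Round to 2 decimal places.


Document age estimation:
C0/C = 150.9 / 86.28 = 1.748957
ln(C0/C) = 0.55902
t = 0.55902 / 0.013 = 43.00 years

43.00


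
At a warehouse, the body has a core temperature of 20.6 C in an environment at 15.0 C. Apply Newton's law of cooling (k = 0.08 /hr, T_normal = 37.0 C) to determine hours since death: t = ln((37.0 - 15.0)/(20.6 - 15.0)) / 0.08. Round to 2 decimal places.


Using Newton's law of cooling:
t = ln((T_normal - T_ambient) / (T_body - T_ambient)) / k
T_normal - T_ambient = 22.0
T_body - T_ambient = 5.6
Ratio = 3.928571
ln(ratio) = 1.368276
t = 1.368276 / 0.08 = 17.10 hours

17.10


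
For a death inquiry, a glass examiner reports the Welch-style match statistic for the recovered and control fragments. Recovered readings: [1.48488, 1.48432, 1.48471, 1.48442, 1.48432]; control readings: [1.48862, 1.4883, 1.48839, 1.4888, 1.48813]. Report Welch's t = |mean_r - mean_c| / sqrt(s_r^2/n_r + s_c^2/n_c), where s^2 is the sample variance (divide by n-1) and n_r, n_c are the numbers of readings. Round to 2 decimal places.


Welch's t-criterion for glass RI comparison:
Recovered mean = sum / n_r = 7.42265 / 5 = 1.48453
Control mean = sum / n_c = 7.44224 / 5 = 1.488448
Recovered sample variance s_r^2 = 6.38e-08
Control sample variance s_c^2 = 6.997e-08
Welch SE (unpooled) = sqrt(s_r^2/n_r + s_c^2/n_c) = sqrt(1.276e-08 + 1.3994e-08) = sqrt(2.6754e-08) = 0.000163567
|mean_r - mean_c| = 0.003918
t = 0.003918 / 0.000163567 = 23.95

23.95


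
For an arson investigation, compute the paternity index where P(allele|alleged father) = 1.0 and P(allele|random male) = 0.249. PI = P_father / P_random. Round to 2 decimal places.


Paternity Index calculation:
PI = P(allele|father) / P(allele|random)
PI = 1.0 / 0.249
PI = 4.02

4.02


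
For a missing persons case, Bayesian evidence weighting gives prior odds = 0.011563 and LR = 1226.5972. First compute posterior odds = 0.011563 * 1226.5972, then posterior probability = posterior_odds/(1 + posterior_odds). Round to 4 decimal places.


Bayesian evidence evaluation:
Posterior odds = prior_odds * LR = 0.011563 * 1226.5972 = 14.18314
Posterior probability = posterior_odds / (1 + posterior_odds)
= 14.18314 / (1 + 14.18314)
= 14.18314 / 15.18314
= 0.9341

0.9341


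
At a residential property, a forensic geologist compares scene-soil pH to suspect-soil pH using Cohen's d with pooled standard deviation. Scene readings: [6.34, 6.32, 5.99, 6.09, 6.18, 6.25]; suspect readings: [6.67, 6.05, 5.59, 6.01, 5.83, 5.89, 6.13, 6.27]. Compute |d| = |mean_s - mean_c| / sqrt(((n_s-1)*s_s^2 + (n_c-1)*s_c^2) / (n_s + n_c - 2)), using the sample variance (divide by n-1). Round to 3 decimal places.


Pooled-variance Cohen's d for soil pH comparison:
Scene mean = 37.17 / 6 = 6.195
Suspect mean = 48.44 / 8 = 6.055
Scene sample variance s_s^2 = 0.01859
Suspect sample variance s_c^2 = 0.103743
Pooled variance = ((n_s-1)*s_s^2 + (n_c-1)*s_c^2) / (n_s + n_c - 2) = 0.068262
Pooled SD = sqrt(0.068262) = 0.26127
Mean difference = 0.14
|d| = |0.14| / 0.26127 = 0.536

0.536


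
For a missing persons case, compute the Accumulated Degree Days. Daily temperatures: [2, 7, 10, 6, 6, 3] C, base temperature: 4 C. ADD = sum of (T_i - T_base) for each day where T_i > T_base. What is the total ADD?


Computing ADD day by day:
Day 1: max(0, 2 - 4) = 0
Day 2: max(0, 7 - 4) = 3
Day 3: max(0, 10 - 4) = 6
Day 4: max(0, 6 - 4) = 2
Day 5: max(0, 6 - 4) = 2
Day 6: max(0, 3 - 4) = 0
Total ADD = 13

13


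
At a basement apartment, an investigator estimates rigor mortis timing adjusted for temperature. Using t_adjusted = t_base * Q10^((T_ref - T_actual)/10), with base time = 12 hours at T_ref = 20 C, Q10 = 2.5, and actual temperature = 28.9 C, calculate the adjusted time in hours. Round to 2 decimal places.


Rigor mortis time adjustment:
Exponent = (T_ref - T_actual) / 10 = (20 - 28.9) / 10 = -0.89
Q10 factor = 2.5^-0.89 = 0.44242
t_adjusted = 12 * 0.44242 = 5.31 hours

5.31


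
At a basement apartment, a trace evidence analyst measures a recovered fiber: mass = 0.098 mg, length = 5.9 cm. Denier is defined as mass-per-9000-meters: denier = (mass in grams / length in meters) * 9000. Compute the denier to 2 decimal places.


Denier calculation:
Mass in grams = 0.098 mg / 1000 = 0.000098 g
Length in meters = 5.9 cm / 100 = 0.059 m
Linear density = mass / length = 0.000098 / 0.059 = 0.00166102 g/m
Denier = (g/m) * 9000 = 0.00166102 * 9000 = 14.95

14.95


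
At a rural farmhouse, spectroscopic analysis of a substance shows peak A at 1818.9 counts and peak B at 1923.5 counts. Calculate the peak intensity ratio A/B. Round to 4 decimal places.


Spectral peak ratio:
Peak A = 1818.9 counts
Peak B = 1923.5 counts
Ratio = 1818.9 / 1923.5 = 0.9456

0.9456


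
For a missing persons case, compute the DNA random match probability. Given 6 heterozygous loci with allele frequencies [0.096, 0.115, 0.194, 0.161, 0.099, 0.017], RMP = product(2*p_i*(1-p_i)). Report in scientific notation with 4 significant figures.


Computing RMP for 6 loci:
Locus 1: 2 * 0.096 * 0.904 = 0.173568
Locus 2: 2 * 0.115 * 0.885 = 0.20355
Locus 3: 2 * 0.194 * 0.806 = 0.312728
Locus 4: 2 * 0.161 * 0.839 = 0.270158
Locus 5: 2 * 0.099 * 0.901 = 0.178398
Locus 6: 2 * 0.017 * 0.983 = 0.033422
RMP = 1.780e-05

1.780e-05


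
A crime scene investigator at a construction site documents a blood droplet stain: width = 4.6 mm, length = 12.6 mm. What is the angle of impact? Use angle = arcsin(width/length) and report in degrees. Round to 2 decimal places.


Blood spatter impact angle calculation:
width / length = 4.6 / 12.6 = 0.365079
angle = arcsin(0.365079)
angle = 21.41 degrees

21.41


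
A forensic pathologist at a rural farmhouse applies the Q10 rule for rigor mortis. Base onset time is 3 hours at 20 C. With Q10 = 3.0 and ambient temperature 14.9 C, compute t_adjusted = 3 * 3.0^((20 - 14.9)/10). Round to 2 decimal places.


Rigor mortis time adjustment:
Exponent = (T_ref - T_actual) / 10 = (20 - 14.9) / 10 = 0.51
Q10 factor = 3.0^0.51 = 1.75118
t_adjusted = 3 * 1.75118 = 5.25 hours

5.25


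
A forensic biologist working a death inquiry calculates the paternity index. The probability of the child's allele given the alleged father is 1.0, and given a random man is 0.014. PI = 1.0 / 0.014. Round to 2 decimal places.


Paternity Index calculation:
PI = P(allele|father) / P(allele|random)
PI = 1.0 / 0.014
PI = 71.43

71.43


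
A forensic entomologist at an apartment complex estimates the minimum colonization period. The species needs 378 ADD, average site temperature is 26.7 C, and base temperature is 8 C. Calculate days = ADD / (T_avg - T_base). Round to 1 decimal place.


Insect development time:
Effective temperature = avg_temp - T_base = 26.7 - 8 = 18.7 C
Days = ADD / effective_temp = 378 / 18.7 = 20.2 days

20.2


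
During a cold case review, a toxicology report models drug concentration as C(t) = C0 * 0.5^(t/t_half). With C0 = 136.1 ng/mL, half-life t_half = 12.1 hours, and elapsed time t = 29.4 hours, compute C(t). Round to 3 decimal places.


Drug concentration decay:
Number of half-lives = t / t_half = 29.4 / 12.1 = 2.429752
Decay factor = 0.5^2.429752 = 0.18559735
C(t) = 136.1 * 0.18559735 = 25.260 ng/mL

25.260


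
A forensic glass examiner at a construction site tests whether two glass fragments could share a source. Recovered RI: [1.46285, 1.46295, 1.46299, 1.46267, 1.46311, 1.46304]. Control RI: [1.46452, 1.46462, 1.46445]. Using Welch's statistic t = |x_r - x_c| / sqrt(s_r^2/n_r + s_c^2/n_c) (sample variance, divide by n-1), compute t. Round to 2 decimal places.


Welch's t-criterion for glass RI comparison:
Recovered mean = sum / n_r = 8.77761 / 6 = 1.462935
Control mean = sum / n_c = 4.39359 / 3 = 1.46453
Recovered sample variance s_r^2 = 2.447e-08
Control sample variance s_c^2 = 7.3e-09
Welch SE (unpooled) = sqrt(s_r^2/n_r + s_c^2/n_c) = sqrt(4.07833e-09 + 2.43333e-09) = sqrt(6.51166e-09) = 8.06949e-05
|mean_r - mean_c| = 0.001595
t = 0.001595 / 8.06949e-05 = 19.77

19.77


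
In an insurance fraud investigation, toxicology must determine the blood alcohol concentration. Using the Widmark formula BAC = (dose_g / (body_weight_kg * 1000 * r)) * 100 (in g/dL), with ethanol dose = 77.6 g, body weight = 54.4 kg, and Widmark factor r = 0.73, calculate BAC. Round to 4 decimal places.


Applying the Widmark formula:
BAC = (dose_g / (body_wt * 1000 * r)) * 100
Denominator = 54.4 * 1000 * 0.73 = 39712
BAC = (77.6 / 39712) * 100
BAC = 0.1954 g/dL

0.1954


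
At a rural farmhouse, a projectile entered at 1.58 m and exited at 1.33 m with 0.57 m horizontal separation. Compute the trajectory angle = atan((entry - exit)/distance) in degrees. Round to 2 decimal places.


Bullet trajectory angle:
Height difference = 1.58 - 1.33 = 0.25 m
angle = atan(0.25 / 0.57)
angle = atan(0.438596)
angle = 23.68 degrees

23.68


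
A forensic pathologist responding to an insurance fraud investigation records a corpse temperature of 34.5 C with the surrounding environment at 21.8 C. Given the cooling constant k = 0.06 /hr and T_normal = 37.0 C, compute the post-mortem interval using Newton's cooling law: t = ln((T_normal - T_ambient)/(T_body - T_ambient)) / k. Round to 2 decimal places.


Using Newton's law of cooling:
t = ln((T_normal - T_ambient) / (T_body - T_ambient)) / k
T_normal - T_ambient = 15.2
T_body - T_ambient = 12.7
Ratio = 1.19685
ln(ratio) = 0.179693
t = 0.179693 / 0.06 = 2.99 hours

2.99


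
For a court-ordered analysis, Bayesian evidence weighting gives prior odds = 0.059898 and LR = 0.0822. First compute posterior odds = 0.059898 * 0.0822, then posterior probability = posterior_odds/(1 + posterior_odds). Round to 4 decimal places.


Bayesian evidence evaluation:
Posterior odds = prior_odds * LR = 0.059898 * 0.0822 = 0.004923616
Posterior probability = posterior_odds / (1 + posterior_odds)
= 0.004923616 / (1 + 0.004923616)
= 0.004923616 / 1.004923616
= 0.0049

0.0049


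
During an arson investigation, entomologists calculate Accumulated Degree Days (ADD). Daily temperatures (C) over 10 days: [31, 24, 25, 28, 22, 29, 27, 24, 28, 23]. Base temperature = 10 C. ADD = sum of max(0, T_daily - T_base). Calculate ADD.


Computing ADD day by day:
Day 1: max(0, 31 - 10) = 21
Day 2: max(0, 24 - 10) = 14
Day 3: max(0, 25 - 10) = 15
Day 4: max(0, 28 - 10) = 18
Day 5: max(0, 22 - 10) = 12
Day 6: max(0, 29 - 10) = 19
Day 7: max(0, 27 - 10) = 17
Day 8: max(0, 24 - 10) = 14
Day 9: max(0, 28 - 10) = 18
Day 10: max(0, 23 - 10) = 13
Total ADD = 161

161


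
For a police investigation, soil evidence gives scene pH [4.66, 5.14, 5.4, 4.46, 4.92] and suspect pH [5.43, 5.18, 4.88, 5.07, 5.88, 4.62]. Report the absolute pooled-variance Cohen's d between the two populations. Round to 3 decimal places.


Pooled-variance Cohen's d for soil pH comparison:
Scene mean = 24.58 / 5 = 4.916
Suspect mean = 31.06 / 6 = 5.176667
Scene sample variance s_s^2 = 0.13948
Suspect sample variance s_c^2 = 0.193627
Pooled variance = ((n_s-1)*s_s^2 + (n_c-1)*s_c^2) / (n_s + n_c - 2) = 0.169561
Pooled SD = sqrt(0.169561) = 0.411778
Mean difference = -0.260667
|d| = |-0.260667| / 0.411778 = 0.633

0.633


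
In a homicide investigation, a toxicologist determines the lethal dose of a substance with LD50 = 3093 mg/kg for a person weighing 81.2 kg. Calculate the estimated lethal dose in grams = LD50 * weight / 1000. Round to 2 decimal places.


Lethal dose calculation:
Lethal dose = LD50 * body_weight / 1000
= 3093 * 81.2 / 1000
= 251151.6 / 1000
= 251.15 g

251.15


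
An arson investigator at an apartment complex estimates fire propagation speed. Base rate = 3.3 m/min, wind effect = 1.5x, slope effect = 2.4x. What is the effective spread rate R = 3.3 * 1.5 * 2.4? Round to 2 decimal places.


Fire spread rate calculation:
R = R0 * wind_factor * slope_factor
= 3.3 * 1.5 * 2.4
= 4.95 * 2.4
= 11.88 m/min

11.88


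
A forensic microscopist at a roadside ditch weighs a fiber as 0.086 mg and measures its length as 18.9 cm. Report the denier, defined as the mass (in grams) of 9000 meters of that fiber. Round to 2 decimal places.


Denier calculation:
Mass in grams = 0.086 mg / 1000 = 0.000086 g
Length in meters = 18.9 cm / 100 = 0.189 m
Linear density = mass / length = 0.000086 / 0.189 = 0.00045503 g/m
Denier = (g/m) * 9000 = 0.00045503 * 9000 = 4.10

4.10


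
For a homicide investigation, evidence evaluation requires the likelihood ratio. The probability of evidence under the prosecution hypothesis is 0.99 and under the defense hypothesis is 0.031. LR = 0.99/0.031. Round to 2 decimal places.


Likelihood ratio calculation:
LR = P(E|Hp) / P(E|Hd)
LR = 0.99 / 0.031
LR = 31.94

31.94


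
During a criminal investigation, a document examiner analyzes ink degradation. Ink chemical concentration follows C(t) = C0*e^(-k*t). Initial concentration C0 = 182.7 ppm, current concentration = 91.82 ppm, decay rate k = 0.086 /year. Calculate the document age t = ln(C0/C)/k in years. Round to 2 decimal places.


Document age estimation:
C0/C = 182.7 / 91.82 = 1.989763
ln(C0/C) = 0.688016
t = 0.688016 / 0.086 = 8.00 years

8.00


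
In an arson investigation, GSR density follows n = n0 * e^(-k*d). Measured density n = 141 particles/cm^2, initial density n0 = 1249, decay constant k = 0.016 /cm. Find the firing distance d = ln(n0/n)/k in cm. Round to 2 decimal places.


GSR distance calculation:
n0/n = 1249 / 141 = 8.858156
ln(n0/n) = 2.181339
d = 2.181339 / 0.016 = 136.33 cm

136.33


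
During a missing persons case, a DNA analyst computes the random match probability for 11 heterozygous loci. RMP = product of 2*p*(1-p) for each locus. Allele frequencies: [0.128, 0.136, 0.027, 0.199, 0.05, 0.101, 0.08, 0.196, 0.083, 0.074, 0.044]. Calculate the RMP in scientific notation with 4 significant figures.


Computing RMP for 11 loci:
Locus 1: 2 * 0.128 * 0.872 = 0.223232
Locus 2: 2 * 0.136 * 0.864 = 0.235008
Locus 3: 2 * 0.027 * 0.973 = 0.052542
Locus 4: 2 * 0.199 * 0.801 = 0.318798
Locus 5: 2 * 0.05 * 0.95 = 0.095
Locus 6: 2 * 0.101 * 0.899 = 0.181598
Locus 7: 2 * 0.08 * 0.92 = 0.1472
Locus 8: 2 * 0.196 * 0.804 = 0.315168
Locus 9: 2 * 0.083 * 0.917 = 0.152222
Locus 10: 2 * 0.074 * 0.926 = 0.137048
Locus 11: 2 * 0.044 * 0.956 = 0.084128
RMP = 1.234e-09

1.234e-09


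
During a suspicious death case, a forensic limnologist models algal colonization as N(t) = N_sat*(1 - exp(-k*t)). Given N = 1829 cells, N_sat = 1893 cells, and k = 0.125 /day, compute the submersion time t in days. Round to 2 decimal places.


PMSI from diatom colonization curve:
N / N_sat = 1829 / 1893 = 0.966191
1 - N/N_sat = 0.033809
ln(1 - N/N_sat) = -3.387028
t = -ln(1 - N/N_sat) / k = -(-3.387028) / 0.125 = 27.10 days

27.10


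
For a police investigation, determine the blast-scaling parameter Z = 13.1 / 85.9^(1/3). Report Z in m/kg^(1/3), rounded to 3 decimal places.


Scaled distance calculation:
W^(1/3) = 85.9^(1/3) = 4.412293
Z = R / W^(1/3) = 13.1 / 4.412293
Z = 2.969 m/kg^(1/3)

2.969


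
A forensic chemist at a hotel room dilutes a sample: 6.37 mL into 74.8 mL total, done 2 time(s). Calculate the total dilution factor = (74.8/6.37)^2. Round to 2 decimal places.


Dilution factor calculation:
Single dilution = V_total / V_sample = 74.8 / 6.37 ≈ 11.742543
Number of dilutions = 2
Total DF = (74.8 / 6.37)^2 (full precision, rounded at the end) = 137.89

137.89


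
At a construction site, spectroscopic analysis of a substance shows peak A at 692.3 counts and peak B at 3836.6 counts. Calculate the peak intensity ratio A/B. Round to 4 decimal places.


Spectral peak ratio:
Peak A = 692.3 counts
Peak B = 3836.6 counts
Ratio = 692.3 / 3836.6 = 0.1804

0.1804


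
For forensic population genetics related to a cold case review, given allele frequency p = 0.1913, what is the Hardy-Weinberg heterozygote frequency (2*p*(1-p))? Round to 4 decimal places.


Hardy-Weinberg heterozygote frequency:
q = 1 - p = 1 - 0.1913 = 0.8087
2pq = 2 * 0.1913 * 0.8087 = 0.3094

0.3094


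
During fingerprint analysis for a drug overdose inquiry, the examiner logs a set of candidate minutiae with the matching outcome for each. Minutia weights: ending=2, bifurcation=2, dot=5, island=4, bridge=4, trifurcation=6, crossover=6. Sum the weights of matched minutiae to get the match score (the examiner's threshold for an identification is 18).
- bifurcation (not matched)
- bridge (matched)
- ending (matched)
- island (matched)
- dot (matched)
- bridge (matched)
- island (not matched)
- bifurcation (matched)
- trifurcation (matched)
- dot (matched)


Weighted minutiae match score:
  bifurcation: not matched, +0
  bridge: matched, +4 (running total 4)
  ending: matched, +2 (running total 6)
  island: matched, +4 (running total 10)
  dot: matched, +5 (running total 15)
  bridge: matched, +4 (running total 19)
  island: not matched, +0
  bifurcation: matched, +2 (running total 21)
  trifurcation: matched, +6 (running total 27)
  dot: matched, +5 (running total 32)
Total score = 32
Threshold = 18; verdict = identification

32


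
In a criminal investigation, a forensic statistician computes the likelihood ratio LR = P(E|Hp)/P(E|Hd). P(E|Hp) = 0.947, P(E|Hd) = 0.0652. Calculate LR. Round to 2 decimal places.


Likelihood ratio calculation:
LR = P(E|Hp) / P(E|Hd)
LR = 0.947 / 0.0652
LR = 14.52

14.52


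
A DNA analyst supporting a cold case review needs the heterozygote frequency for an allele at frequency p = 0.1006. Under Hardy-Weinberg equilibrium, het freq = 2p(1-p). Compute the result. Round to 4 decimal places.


Hardy-Weinberg heterozygote frequency:
q = 1 - p = 1 - 0.1006 = 0.8994
2pq = 2 * 0.1006 * 0.8994 = 0.1810

0.1810


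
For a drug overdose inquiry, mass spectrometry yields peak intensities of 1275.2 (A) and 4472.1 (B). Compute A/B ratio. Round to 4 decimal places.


Spectral peak ratio:
Peak A = 1275.2 counts
Peak B = 4472.1 counts
Ratio = 1275.2 / 4472.1 = 0.2851

0.2851


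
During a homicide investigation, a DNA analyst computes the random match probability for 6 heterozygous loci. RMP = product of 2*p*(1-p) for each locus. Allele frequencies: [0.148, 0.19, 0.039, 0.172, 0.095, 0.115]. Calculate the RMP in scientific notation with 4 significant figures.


Computing RMP for 6 loci:
Locus 1: 2 * 0.148 * 0.852 = 0.252192
Locus 2: 2 * 0.19 * 0.81 = 0.3078
Locus 3: 2 * 0.039 * 0.961 = 0.074958
Locus 4: 2 * 0.172 * 0.828 = 0.284832
Locus 5: 2 * 0.095 * 0.905 = 0.17195
Locus 6: 2 * 0.115 * 0.885 = 0.20355
RMP = 5.801e-05

5.801e-05


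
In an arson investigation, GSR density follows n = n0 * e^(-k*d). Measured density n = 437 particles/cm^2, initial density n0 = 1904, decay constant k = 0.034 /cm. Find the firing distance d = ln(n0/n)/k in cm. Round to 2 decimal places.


GSR distance calculation:
n0/n = 1904 / 437 = 4.356979
ln(n0/n) = 1.471779
d = 1.471779 / 0.034 = 43.29 cm

43.29


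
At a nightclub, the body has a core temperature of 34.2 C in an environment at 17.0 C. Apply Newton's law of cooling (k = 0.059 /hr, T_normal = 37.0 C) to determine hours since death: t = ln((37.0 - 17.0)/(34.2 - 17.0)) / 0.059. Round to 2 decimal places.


Using Newton's law of cooling:
t = ln((T_normal - T_ambient) / (T_body - T_ambient)) / k
T_normal - T_ambient = 20.0
T_body - T_ambient = 17.2
Ratio = 1.162791
ln(ratio) = 0.150823
t = 0.150823 / 0.059 = 2.56 hours

2.56


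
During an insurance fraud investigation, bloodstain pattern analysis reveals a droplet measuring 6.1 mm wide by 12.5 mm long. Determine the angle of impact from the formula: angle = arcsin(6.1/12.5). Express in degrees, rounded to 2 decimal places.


Blood spatter impact angle calculation:
width / length = 6.1 / 12.5 = 0.488
angle = arcsin(0.488)
angle = 29.21 degrees

29.21


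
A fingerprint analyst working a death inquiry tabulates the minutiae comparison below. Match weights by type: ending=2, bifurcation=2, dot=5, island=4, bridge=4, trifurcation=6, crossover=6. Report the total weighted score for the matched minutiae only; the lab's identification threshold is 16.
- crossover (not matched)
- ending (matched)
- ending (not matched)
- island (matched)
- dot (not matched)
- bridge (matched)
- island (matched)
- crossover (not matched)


Weighted minutiae match score:
  crossover: not matched, +0
  ending: matched, +2 (running total 2)
  ending: not matched, +0
  island: matched, +4 (running total 6)
  dot: not matched, +0
  bridge: matched, +4 (running total 10)
  island: matched, +4 (running total 14)
  crossover: not matched, +0
Total score = 14
Threshold = 16; verdict = inconclusive

14


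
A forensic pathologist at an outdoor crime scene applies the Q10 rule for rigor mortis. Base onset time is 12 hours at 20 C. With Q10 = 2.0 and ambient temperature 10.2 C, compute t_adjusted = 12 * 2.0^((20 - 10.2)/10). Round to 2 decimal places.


Rigor mortis time adjustment:
Exponent = (T_ref - T_actual) / 10 = (20 - 10.2) / 10 = 0.98
Q10 factor = 2.0^0.98 = 1.97247
t_adjusted = 12 * 1.97247 = 23.67 hours

23.67


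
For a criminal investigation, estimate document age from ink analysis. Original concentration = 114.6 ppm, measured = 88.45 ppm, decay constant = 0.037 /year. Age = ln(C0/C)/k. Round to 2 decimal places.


Document age estimation:
C0/C = 114.6 / 88.45 = 1.295647
ln(C0/C) = 0.25901
t = 0.25901 / 0.037 = 7.00 years

7.00


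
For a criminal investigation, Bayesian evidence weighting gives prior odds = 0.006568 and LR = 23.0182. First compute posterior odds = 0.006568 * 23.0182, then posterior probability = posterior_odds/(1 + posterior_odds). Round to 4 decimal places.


Bayesian evidence evaluation:
Posterior odds = prior_odds * LR = 0.006568 * 23.0182 = 0.1511835
Posterior probability = posterior_odds / (1 + posterior_odds)
= 0.1511835 / (1 + 0.1511835)
= 0.1511835 / 1.1511835
= 0.1313

0.1313


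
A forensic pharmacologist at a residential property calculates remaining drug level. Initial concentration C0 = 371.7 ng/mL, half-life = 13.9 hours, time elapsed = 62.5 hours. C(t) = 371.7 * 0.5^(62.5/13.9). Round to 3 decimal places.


Drug concentration decay:
Number of half-lives = t / t_half = 62.5 / 13.9 = 4.496403
Decay factor = 0.5^4.496403 = 0.0443045
C(t) = 371.7 * 0.0443045 = 16.468 ng/mL

16.468


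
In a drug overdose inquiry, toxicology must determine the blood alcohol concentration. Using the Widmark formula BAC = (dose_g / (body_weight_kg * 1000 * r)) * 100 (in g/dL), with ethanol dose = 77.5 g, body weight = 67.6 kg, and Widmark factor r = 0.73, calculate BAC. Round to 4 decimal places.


Applying the Widmark formula:
BAC = (dose_g / (body_wt * 1000 * r)) * 100
Denominator = 67.6 * 1000 * 0.73 = 49348
BAC = (77.5 / 49348) * 100
BAC = 0.1570 g/dL

0.1570


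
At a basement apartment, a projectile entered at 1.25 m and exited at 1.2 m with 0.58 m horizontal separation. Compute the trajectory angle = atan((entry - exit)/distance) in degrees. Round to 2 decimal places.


Bullet trajectory angle:
Height difference = 1.25 - 1.2 = 0.05 m
angle = atan(0.05 / 0.58)
angle = atan(0.086207)
angle = 4.93 degrees

4.93


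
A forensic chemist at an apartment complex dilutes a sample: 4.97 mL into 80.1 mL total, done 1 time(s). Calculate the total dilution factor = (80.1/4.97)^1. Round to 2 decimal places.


Dilution factor calculation:
Single dilution = V_total / V_sample = 80.1 / 4.97 ≈ 16.1167
Number of dilutions = 1
Total DF = (80.1 / 4.97)^1 (full precision, rounded at the end) = 16.12

16.12


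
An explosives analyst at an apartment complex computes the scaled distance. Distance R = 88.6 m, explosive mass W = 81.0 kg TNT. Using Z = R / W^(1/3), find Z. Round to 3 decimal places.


Scaled distance calculation:
W^(1/3) = 81.0^(1/3) = 4.326749
Z = R / W^(1/3) = 88.6 / 4.326749
Z = 20.477 m/kg^(1/3)

20.477


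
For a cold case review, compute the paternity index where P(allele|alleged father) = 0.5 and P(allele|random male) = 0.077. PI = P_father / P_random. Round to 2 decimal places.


Paternity Index calculation:
PI = P(allele|father) / P(allele|random)
PI = 0.5 / 0.077
PI = 6.49

6.49


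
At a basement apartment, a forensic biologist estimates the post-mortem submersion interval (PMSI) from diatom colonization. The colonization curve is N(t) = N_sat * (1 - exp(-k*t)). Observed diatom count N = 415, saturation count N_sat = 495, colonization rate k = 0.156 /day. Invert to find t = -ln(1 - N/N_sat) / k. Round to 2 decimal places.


PMSI from diatom colonization curve:
N / N_sat = 415 / 495 = 0.838384
1 - N/N_sat = 0.161616
ln(1 - N/N_sat) = -1.822532
t = -ln(1 - N/N_sat) / k = -(-1.822532) / 0.156 = 11.68 days

11.68


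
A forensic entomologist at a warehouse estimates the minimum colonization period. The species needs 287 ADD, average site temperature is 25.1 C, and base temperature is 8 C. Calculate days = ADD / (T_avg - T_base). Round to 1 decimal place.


Insect development time:
Effective temperature = avg_temp - T_base = 25.1 - 8 = 17.1 C
Days = ADD / effective_temp = 287 / 17.1 = 16.8 days

16.8


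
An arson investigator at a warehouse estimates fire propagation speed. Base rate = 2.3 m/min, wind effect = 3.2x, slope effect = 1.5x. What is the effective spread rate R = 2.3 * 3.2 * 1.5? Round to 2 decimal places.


Fire spread rate calculation:
R = R0 * wind_factor * slope_factor
= 2.3 * 3.2 * 1.5
= 7.36 * 1.5
= 11.04 m/min

11.04


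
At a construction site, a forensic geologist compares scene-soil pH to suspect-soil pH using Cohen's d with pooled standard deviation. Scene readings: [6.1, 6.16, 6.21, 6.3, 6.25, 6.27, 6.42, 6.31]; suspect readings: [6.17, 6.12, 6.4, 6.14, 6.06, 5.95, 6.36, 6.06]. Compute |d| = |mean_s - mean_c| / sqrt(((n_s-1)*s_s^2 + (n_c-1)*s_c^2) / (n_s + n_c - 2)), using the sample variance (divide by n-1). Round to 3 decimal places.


Pooled-variance Cohen's d for soil pH comparison:
Scene mean = 50.02 / 8 = 6.2525
Suspect mean = 49.26 / 8 = 6.1575
Scene sample variance s_s^2 = 0.00965
Suspect sample variance s_c^2 = 0.023393
Pooled variance = ((n_s-1)*s_s^2 + (n_c-1)*s_c^2) / (n_s + n_c - 2) = 0.016521
Pooled SD = sqrt(0.016521) = 0.128534
Mean difference = 0.095
|d| = |0.095| / 0.128534 = 0.739

0.739


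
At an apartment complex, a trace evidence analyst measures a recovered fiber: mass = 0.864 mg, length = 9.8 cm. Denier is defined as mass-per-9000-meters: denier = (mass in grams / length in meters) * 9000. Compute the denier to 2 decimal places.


Denier calculation:
Mass in grams = 0.864 mg / 1000 = 0.000864 g
Length in meters = 9.8 cm / 100 = 0.098 m
Linear density = mass / length = 0.000864 / 0.098 = 0.00881633 g/m
Denier = (g/m) * 9000 = 0.00881633 * 9000 = 79.35

79.35


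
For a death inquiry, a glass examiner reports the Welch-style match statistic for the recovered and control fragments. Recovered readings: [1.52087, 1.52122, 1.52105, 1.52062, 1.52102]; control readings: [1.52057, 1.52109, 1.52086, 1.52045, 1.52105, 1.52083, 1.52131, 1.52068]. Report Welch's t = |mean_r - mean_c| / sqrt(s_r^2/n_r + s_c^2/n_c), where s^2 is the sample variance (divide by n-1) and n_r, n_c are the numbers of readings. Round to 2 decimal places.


Welch's t-criterion for glass RI comparison:
Recovered mean = sum / n_r = 7.60478 / 5 = 1.520956
Control mean = sum / n_c = 12.16684 / 8 = 1.520855
Recovered sample variance s_r^2 = 5.073e-08
Control sample variance s_c^2 = 8.24e-08
Welch SE (unpooled) = sqrt(s_r^2/n_r + s_c^2/n_c) = sqrt(1.0146e-08 + 1.03e-08) = sqrt(2.0446e-08) = 0.00014299
|mean_r - mean_c| = 0.000101
t = 0.000101 / 0.00014299 = 0.71

0.71


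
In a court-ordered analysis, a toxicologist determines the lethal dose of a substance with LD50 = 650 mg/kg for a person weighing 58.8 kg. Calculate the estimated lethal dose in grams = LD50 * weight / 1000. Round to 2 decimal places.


Lethal dose calculation:
Lethal dose = LD50 * body_weight / 1000
= 650 * 58.8 / 1000
= 38220 / 1000
= 38.22 g

38.22


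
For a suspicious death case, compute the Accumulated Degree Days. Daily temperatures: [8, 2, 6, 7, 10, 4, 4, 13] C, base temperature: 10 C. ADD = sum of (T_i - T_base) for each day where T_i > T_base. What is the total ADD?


Computing ADD day by day:
Day 1: max(0, 8 - 10) = 0
Day 2: max(0, 2 - 10) = 0
Day 3: max(0, 6 - 10) = 0
Day 4: max(0, 7 - 10) = 0
Day 5: max(0, 10 - 10) = 0
Day 6: max(0, 4 - 10) = 0
Day 7: max(0, 4 - 10) = 0
Day 8: max(0, 13 - 10) = 3
Total ADD = 3

3


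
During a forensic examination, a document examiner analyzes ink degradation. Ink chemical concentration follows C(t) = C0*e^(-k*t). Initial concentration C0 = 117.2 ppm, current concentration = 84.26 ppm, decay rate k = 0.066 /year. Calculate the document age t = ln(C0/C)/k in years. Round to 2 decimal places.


Document age estimation:
C0/C = 117.2 / 84.26 = 1.390933
ln(C0/C) = 0.329975
t = 0.329975 / 0.066 = 5.00 years

5.00


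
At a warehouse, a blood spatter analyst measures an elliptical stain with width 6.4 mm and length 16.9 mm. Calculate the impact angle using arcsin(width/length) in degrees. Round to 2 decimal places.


Blood spatter impact angle calculation:
width / length = 6.4 / 16.9 = 0.378698
angle = arcsin(0.378698)
angle = 22.25 degrees

22.25


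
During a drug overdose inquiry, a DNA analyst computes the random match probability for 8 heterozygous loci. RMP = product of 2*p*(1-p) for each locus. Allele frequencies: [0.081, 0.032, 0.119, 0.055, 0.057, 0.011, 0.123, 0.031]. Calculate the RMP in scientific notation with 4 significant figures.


Computing RMP for 8 loci:
Locus 1: 2 * 0.081 * 0.919 = 0.148878
Locus 2: 2 * 0.032 * 0.968 = 0.061952
Locus 3: 2 * 0.119 * 0.881 = 0.209678
Locus 4: 2 * 0.055 * 0.945 = 0.10395
Locus 5: 2 * 0.057 * 0.943 = 0.107502
Locus 6: 2 * 0.011 * 0.989 = 0.021758
Locus 7: 2 * 0.123 * 0.877 = 0.215742
Locus 8: 2 * 0.031 * 0.969 = 0.060078
RMP = 6.095e-09

6.095e-09


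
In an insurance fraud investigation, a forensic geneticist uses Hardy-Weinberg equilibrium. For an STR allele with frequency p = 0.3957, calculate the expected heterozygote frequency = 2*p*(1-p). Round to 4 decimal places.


Hardy-Weinberg heterozygote frequency:
q = 1 - p = 1 - 0.3957 = 0.6043
2pq = 2 * 0.3957 * 0.6043 = 0.4782

0.4782


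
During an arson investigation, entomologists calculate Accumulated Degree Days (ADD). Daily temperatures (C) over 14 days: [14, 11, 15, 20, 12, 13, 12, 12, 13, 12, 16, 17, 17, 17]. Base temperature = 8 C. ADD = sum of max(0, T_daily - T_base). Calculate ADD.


Computing ADD day by day:
Day 1: max(0, 14 - 8) = 6
Day 2: max(0, 11 - 8) = 3
Day 3: max(0, 15 - 8) = 7
Day 4: max(0, 20 - 8) = 12
Day 5: max(0, 12 - 8) = 4
Day 6: max(0, 13 - 8) = 5
Day 7: max(0, 12 - 8) = 4
Day 8: max(0, 12 - 8) = 4
Day 9: max(0, 13 - 8) = 5
Day 10: max(0, 12 - 8) = 4
Day 11: max(0, 16 - 8) = 8
Day 12: max(0, 17 - 8) = 9
Day 13: max(0, 17 - 8) = 9
Day 14: max(0, 17 - 8) = 9
Total ADD = 89

89


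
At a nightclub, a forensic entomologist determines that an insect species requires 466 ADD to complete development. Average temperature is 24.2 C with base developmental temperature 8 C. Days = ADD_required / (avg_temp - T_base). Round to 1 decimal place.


Insect development time:
Effective temperature = avg_temp - T_base = 24.2 - 8 = 16.2 C
Days = ADD / effective_temp = 466 / 16.2 = 28.8 days

28.8


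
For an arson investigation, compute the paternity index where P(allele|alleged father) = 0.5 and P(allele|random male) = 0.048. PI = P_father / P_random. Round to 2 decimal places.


Paternity Index calculation:
PI = P(allele|father) / P(allele|random)
PI = 0.5 / 0.048
PI = 10.42

10.42


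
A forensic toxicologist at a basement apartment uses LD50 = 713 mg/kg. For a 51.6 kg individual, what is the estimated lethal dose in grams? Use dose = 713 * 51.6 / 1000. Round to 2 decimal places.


Lethal dose calculation:
Lethal dose = LD50 * body_weight / 1000
= 713 * 51.6 / 1000
= 36790.8 / 1000
= 36.79 g

36.79


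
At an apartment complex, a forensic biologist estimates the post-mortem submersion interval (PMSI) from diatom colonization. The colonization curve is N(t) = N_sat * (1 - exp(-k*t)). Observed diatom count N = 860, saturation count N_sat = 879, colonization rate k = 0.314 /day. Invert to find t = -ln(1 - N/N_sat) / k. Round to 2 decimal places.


PMSI from diatom colonization curve:
N / N_sat = 860 / 879 = 0.978385
1 - N/N_sat = 0.021615
ln(1 - N/N_sat) = -3.834368
t = -ln(1 - N/N_sat) / k = -(-3.834368) / 0.314 = 12.21 days

12.21


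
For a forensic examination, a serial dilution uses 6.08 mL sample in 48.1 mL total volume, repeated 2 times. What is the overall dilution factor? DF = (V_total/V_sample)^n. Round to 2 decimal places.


Dilution factor calculation:
Single dilution = V_total / V_sample = 48.1 / 6.08 ≈ 7.911184
Number of dilutions = 2
Total DF = (48.1 / 6.08)^2 (full precision, rounded at the end) = 62.59

62.59


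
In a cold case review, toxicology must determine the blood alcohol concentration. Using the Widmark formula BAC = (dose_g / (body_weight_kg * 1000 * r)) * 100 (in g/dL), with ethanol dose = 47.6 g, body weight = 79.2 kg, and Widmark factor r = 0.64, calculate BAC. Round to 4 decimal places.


Applying the Widmark formula:
BAC = (dose_g / (body_wt * 1000 * r)) * 100
Denominator = 79.2 * 1000 * 0.64 = 50688
BAC = (47.6 / 50688) * 100
BAC = 0.0939 g/dL

0.0939


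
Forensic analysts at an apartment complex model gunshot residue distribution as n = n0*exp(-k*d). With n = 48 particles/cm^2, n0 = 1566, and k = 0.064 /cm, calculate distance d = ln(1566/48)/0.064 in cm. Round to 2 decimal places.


GSR distance calculation:
n0/n = 1566 / 48 = 32.625
ln(n0/n) = 3.485079
d = 3.485079 / 0.064 = 54.45 cm

54.45


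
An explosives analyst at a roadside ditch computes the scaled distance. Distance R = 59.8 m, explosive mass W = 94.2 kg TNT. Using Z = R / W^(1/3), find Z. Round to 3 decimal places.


Scaled distance calculation:
W^(1/3) = 94.2^(1/3) = 4.550058
Z = R / W^(1/3) = 59.8 / 4.550058
Z = 13.143 m/kg^(1/3)

13.143


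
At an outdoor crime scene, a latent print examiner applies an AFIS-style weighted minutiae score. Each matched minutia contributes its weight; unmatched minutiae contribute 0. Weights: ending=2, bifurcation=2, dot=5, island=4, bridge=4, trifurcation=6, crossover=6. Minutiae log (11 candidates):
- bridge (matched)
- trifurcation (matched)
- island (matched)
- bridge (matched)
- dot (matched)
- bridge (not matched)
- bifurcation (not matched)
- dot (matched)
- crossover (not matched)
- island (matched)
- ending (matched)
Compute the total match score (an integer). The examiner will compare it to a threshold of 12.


Weighted minutiae match score:
  bridge: matched, +4 (running total 4)
  trifurcation: matched, +6 (running total 10)
  island: matched, +4 (running total 14)
  bridge: matched, +4 (running total 18)
  dot: matched, +5 (running total 23)
  bridge: not matched, +0
  bifurcation: not matched, +0
  dot: matched, +5 (running total 28)
  crossover: not matched, +0
  island: matched, +4 (running total 32)
  ending: matched, +2 (running total 34)
Total score = 34
Threshold = 12; verdict = identification

34


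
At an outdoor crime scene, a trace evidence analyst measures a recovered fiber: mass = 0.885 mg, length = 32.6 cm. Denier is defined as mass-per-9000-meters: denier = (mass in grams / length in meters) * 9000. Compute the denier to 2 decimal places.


Denier calculation:
Mass in grams = 0.885 mg / 1000 = 0.000885 g
Length in meters = 32.6 cm / 100 = 0.326 m
Linear density = mass / length = 0.000885 / 0.326 = 0.00271472 g/m
Denier = (g/m) * 9000 = 0.00271472 * 9000 = 24.43

24.43


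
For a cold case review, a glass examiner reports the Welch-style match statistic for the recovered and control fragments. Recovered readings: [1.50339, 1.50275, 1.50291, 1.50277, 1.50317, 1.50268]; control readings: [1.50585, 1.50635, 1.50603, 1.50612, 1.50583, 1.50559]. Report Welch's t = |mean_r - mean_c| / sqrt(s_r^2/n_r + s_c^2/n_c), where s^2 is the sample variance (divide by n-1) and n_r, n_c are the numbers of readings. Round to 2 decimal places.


Welch's t-criterion for glass RI comparison:
Recovered mean = sum / n_r = 9.01767 / 6 = 1.502945
Control mean = sum / n_c = 9.03577 / 6 = 1.5059617
Recovered sample variance s_r^2 = 7.775e-08
Control sample variance s_c^2 = 6.96967e-08
Welch SE (unpooled) = sqrt(s_r^2/n_r + s_c^2/n_c) = sqrt(1.29583e-08 + 1.16161e-08) = sqrt(2.45744e-08) = 0.000156762
|mean_r - mean_c| = 0.00301667
t = 0.00301667 / 0.000156762 = 19.24

19.24


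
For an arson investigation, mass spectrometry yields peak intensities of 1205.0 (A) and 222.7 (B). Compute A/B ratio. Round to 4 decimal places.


Spectral peak ratio:
Peak A = 1205.0 counts
Peak B = 222.7 counts
Ratio = 1205.0 / 222.7 = 5.4109

5.4109


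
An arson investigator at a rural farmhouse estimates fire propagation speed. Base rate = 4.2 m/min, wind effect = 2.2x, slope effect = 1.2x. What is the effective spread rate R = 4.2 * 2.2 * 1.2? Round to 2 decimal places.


Fire spread rate calculation:
R = R0 * wind_factor * slope_factor
= 4.2 * 2.2 * 1.2
= 9.24 * 1.2
= 11.09 m/min

11.09


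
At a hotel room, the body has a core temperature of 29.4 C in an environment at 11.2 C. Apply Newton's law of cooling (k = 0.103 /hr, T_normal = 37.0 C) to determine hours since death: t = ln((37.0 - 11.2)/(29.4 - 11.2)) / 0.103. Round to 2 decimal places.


Using Newton's law of cooling:
t = ln((T_normal - T_ambient) / (T_body - T_ambient)) / k
T_normal - T_ambient = 25.8
T_body - T_ambient = 18.2
Ratio = 1.417582
ln(ratio) = 0.348953
t = 0.348953 / 0.103 = 3.39 hours

3.39


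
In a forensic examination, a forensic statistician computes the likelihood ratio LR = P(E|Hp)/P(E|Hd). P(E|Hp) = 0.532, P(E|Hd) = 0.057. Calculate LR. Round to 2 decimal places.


Likelihood ratio calculation:
LR = P(E|Hp) / P(E|Hd)
LR = 0.532 / 0.057
LR = 9.33

9.33


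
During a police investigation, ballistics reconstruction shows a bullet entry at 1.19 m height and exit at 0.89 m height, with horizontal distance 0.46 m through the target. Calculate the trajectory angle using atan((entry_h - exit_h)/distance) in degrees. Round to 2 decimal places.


Bullet trajectory angle:
Height difference = 1.19 - 0.89 = 0.3 m
angle = atan(0.3 / 0.46)
angle = atan(0.652174)
angle = 33.11 degrees

33.11


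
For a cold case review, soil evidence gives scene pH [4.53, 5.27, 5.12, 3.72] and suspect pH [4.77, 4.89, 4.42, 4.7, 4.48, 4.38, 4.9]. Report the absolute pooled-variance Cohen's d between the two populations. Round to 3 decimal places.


Pooled-variance Cohen's d for soil pH comparison:
Scene mean = 18.64 / 4 = 4.66
Suspect mean = 32.54 / 7 = 4.648571
Scene sample variance s_s^2 = 0.494733
Suspect sample variance s_c^2 = 0.048614
Pooled variance = ((n_s-1)*s_s^2 + (n_c-1)*s_c^2) / (n_s + n_c - 2) = 0.197321
Pooled SD = sqrt(0.197321) = 0.444208
Mean difference = 0.011429
|d| = |0.011429| / 0.444208 = 0.026

0.026


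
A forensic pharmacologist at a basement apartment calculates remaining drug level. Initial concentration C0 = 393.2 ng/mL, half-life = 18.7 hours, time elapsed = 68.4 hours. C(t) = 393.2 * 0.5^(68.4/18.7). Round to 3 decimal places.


Drug concentration decay:
Number of half-lives = t / t_half = 68.4 / 18.7 = 3.657754
Decay factor = 0.5^3.657754 = 0.07923304
C(t) = 393.2 * 0.07923304 = 31.154 ng/mL

31.154
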